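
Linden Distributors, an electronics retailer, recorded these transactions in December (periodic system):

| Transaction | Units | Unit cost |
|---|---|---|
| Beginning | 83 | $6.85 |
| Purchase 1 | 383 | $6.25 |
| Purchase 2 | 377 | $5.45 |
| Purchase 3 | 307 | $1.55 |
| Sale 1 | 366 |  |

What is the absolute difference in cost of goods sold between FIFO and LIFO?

$1,539.90

FIFO COGS: 83 @ $6.85 + 283 @ $6.25 = $2,337.30
LIFO COGS: 307 @ $1.55 + 59 @ $5.45 = $797.40
Difference = |$2,337.30 − $797.40| = $1,539.90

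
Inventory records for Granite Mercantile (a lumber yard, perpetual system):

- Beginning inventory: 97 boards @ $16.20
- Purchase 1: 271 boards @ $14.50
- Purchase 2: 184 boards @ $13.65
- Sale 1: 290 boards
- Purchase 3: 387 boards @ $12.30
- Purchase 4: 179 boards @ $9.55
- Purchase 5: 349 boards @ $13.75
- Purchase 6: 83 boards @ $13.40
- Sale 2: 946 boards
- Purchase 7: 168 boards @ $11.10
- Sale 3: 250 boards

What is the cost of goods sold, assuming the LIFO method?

Sale 1 (290) [LIFO — newest first]: 184 @ $13.65 + 106 @ $14.50 = $4,048.60
Sale 2 (946) [LIFO — newest first]: 83 @ $13.40 + 349 @ $13.75 + 179 @ $9.55 + 335 @ $12.30 = $11,740.90
Sale 3 (250) [LIFO — newest first]: 168 @ $11.10 + 52 @ $12.30 + 30 @ $14.50 = $2,939.40
Total COGS = $4,048.60 + $11,740.90 + $2,939.40 = $18,728.90
Ending inventory: 97 @ $16.20 + 135 @ $14.50 = $3,528.90
Check: goods available $22,257.80 = COGS $18,728.90 + ending $3,528.90

COGS = $18,728.90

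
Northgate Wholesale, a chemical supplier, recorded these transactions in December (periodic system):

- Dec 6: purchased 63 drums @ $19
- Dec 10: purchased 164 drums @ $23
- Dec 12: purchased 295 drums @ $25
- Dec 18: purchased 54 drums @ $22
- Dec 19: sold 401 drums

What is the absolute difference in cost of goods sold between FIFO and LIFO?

$440

FIFO COGS: 63 @ $19 + 164 @ $23 + 174 @ $25 = $9,319
LIFO COGS: 54 @ $22 + 295 @ $25 + 52 @ $23 = $9,759
Difference = |$9,319 − $9,759| = $440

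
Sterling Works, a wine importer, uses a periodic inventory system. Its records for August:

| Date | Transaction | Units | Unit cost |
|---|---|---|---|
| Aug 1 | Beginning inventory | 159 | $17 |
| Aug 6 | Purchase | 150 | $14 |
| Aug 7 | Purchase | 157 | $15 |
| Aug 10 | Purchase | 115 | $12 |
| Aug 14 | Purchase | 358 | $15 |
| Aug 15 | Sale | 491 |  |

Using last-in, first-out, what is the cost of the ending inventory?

Aug 15, 491 sold [LIFO — newest first]: 358 @ $15 + 115 @ $12 + 18 @ $15 = $7,020
Ending inventory: 159 @ $17 + 150 @ $14 + 139 @ $15 = $6,888
Check: goods available $13,908 = COGS $7,020 + ending $6,888

Ending inventory = $6,888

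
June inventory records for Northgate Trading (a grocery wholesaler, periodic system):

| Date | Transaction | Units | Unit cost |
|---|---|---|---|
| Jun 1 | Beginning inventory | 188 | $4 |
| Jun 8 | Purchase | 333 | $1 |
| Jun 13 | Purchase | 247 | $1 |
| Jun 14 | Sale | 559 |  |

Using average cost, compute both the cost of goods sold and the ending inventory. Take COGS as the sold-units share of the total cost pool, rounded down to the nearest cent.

COGS = $969.51; ending inventory = $362.49

Jun 14, sell 559: 559/768 × $1,332.00 → $969.51
Ending inventory (cost pool remaining) = $362.49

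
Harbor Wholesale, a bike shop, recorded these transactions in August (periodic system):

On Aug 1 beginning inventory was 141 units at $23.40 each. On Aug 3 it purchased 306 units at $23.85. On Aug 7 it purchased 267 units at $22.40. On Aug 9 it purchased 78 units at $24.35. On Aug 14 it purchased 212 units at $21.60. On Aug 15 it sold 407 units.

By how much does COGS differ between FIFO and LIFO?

FIFO COGS: 141 @ $23.40 + 266 @ $23.85 = $9,643.50
LIFO COGS: 212 @ $21.60 + 78 @ $24.35 + 117 @ $22.40 = $9,099.30
Difference = |$9,643.50 − $9,099.30| = $544.20

$544.20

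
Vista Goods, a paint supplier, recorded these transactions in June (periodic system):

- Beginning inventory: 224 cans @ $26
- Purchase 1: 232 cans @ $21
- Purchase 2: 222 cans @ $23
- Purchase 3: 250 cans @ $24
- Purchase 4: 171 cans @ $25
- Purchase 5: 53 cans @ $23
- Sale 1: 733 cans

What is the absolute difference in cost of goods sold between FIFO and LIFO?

$255

FIFO COGS: 224 @ $26 + 232 @ $21 + 222 @ $23 + 55 @ $24 = $17,122
LIFO COGS: 53 @ $23 + 171 @ $25 + 250 @ $24 + 222 @ $23 + 37 @ $21 = $17,377
Difference = |$17,122 − $17,377| = $255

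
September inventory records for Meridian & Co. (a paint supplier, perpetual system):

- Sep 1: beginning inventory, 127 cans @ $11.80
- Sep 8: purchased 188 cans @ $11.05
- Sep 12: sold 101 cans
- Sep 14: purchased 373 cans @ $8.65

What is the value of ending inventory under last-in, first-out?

Ending inventory = $5,686.40

Sep 12, 101 sold [LIFO — newest first]: 101 @ $11.05 = $1,116.05
Ending inventory: 127 @ $11.80 + 87 @ $11.05 + 373 @ $8.65 = $5,686.40
Check: goods available $6,802.45 = COGS $1,116.05 + ending $5,686.40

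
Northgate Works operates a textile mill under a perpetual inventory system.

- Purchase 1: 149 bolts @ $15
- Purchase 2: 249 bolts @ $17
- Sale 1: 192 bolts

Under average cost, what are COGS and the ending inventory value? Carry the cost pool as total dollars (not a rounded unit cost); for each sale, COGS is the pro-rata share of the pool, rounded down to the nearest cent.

After Purchase 1: 149 on hand, pool $2,235.00 (≈ $15.0000 each)
After Purchase 2: 398 on hand, pool $6,468.00 (≈ $16.2513 each)
Sale 1, sell 192: 192/398 × $6,468.00 → $3,120.24
Ending inventory (cost pool remaining) = $3,347.76

COGS = $3,120.24; ending inventory = $3,347.76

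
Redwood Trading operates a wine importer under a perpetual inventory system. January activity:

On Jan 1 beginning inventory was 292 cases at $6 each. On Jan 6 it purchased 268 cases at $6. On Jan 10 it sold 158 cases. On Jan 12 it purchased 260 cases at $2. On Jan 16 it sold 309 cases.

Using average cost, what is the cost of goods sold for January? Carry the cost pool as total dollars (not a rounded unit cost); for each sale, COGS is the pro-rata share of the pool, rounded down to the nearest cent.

COGS = $2,316.56

After Jan 1: 292 on hand, pool $1,752.00 (≈ $6.0000 each)
After Jan 6: 560 on hand, pool $3,360.00 (≈ $6.0000 each)
Jan 10, sell 158: 158/560 × $3,360.00 → $948.00
After Jan 12: 662 on hand, pool $2,932.00 (≈ $4.4290 each)
Jan 16, sell 309: 309/662 × $2,932.00 → $1,368.56
Total COGS = $948.00 + $1,368.56 = $2,316.56
Ending inventory (cost pool remaining) = $1,563.44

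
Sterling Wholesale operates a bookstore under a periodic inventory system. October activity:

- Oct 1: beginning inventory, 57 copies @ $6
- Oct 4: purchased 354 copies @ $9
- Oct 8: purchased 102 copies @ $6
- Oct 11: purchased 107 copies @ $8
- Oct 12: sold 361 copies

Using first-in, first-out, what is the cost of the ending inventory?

Oct 12, 361 sold [FIFO — oldest first]: 57 @ $6 + 304 @ $9 = $3,078
Ending inventory: 50 @ $9 + 102 @ $6 + 107 @ $8 = $1,918
Check: goods available $4,996 = COGS $3,078 + ending $1,918

Ending inventory = $1,918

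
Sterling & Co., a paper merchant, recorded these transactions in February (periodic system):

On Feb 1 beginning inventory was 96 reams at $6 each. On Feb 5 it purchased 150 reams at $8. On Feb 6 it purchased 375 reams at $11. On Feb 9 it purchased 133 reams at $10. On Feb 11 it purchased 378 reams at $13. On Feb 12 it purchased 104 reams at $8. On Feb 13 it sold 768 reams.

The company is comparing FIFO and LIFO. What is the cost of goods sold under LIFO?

COGS = $8,759

FIFO COGS: 96 @ $6 + 150 @ $8 + 375 @ $11 + 133 @ $10 + 14 @ $13 = $7,413
LIFO COGS: 104 @ $8 + 378 @ $13 + 133 @ $10 + 153 @ $11 = $8,759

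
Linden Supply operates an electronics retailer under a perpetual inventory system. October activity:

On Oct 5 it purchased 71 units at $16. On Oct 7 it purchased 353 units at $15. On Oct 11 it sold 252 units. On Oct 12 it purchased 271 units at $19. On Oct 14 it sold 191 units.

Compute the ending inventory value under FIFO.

Ending inventory = $4,788

Oct 11, 252 sold [FIFO — oldest first]: 71 @ $16 + 181 @ $15 = $3,851
Oct 14, 191 sold [FIFO — oldest first]: 172 @ $15 + 19 @ $19 = $2,941
Total COGS = $3,851 + $2,941 = $6,792
Ending inventory: 252 @ $19 = $4,788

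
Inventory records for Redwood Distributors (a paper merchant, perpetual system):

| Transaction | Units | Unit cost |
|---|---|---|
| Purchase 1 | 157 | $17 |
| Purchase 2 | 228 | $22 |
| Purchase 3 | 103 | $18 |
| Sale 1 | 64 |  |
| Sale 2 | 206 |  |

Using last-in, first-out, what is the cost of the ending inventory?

Sale 1 (64) [LIFO — newest first]: 64 @ $18 = $1,152
Sale 2 (206) [LIFO — newest first]: 39 @ $18 + 167 @ $22 = $4,376
Total COGS = $1,152 + $4,376 = $5,528
Ending inventory: 157 @ $17 + 61 @ $22 = $4,011
Check: goods available $9,539 = COGS $5,528 + ending $4,011

Ending inventory = $4,011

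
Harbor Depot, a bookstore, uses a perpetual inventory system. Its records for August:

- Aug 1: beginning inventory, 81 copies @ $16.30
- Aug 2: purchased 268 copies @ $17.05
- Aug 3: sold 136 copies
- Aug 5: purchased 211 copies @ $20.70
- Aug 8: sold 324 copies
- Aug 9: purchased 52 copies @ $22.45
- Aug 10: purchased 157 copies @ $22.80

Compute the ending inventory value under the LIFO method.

Aug 3, 136 sold [LIFO — newest first]: 136 @ $17.05 = $2,318.80
Aug 8, 324 sold [LIFO — newest first]: 211 @ $20.70 + 113 @ $17.05 = $6,294.35
Total COGS = $2,318.80 + $6,294.35 = $8,613.15
Ending inventory: 81 @ $16.30 + 19 @ $17.05 + 52 @ $22.45 + 157 @ $22.80 = $6,391.25
Check: goods available $15,004.40 = COGS $8,613.15 + ending $6,391.25

Ending inventory = $6,391.25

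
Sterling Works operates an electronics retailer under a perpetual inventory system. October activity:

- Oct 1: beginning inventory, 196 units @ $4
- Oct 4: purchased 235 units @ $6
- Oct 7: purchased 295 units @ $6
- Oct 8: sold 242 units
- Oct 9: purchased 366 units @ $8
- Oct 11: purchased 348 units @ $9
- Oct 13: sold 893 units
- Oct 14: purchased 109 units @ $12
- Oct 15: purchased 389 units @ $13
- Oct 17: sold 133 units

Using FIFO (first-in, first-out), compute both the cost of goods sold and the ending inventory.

COGS = $8,476; ending inventory = $7,913

Oct 8, 242 sold [FIFO — oldest first]: 196 @ $4 + 46 @ $6 = $1,060
Oct 13, 893 sold [FIFO — oldest first]: 189 @ $6 + 295 @ $6 + 366 @ $8 + 43 @ $9 = $6,219
Oct 17, 133 sold [FIFO — oldest first]: 133 @ $9 = $1,197
Total COGS = $1,060 + $6,219 + $1,197 = $8,476
Ending inventory: 172 @ $9 + 109 @ $12 + 389 @ $13 = $7,913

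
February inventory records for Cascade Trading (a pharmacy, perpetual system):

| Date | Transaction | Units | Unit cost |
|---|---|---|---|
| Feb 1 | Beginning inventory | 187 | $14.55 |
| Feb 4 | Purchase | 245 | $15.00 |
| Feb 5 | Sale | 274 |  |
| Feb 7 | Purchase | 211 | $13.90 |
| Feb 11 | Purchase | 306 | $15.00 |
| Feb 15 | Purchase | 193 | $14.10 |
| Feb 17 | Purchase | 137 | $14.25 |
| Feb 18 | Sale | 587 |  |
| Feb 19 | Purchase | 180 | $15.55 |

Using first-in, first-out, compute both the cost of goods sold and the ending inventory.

Feb 5, 274 sold [FIFO — oldest first]: 187 @ $14.55 + 87 @ $15.00 = $4,025.85
Feb 18, 587 sold [FIFO — oldest first]: 158 @ $15.00 + 211 @ $13.90 + 218 @ $15.00 = $8,572.90
Total COGS = $4,025.85 + $8,572.90 = $12,598.75
Ending inventory: 88 @ $15.00 + 193 @ $14.10 + 137 @ $14.25 + 180 @ $15.55 = $8,792.55
Check: goods available $21,391.30 = COGS $12,598.75 + ending $8,792.55

COGS = $12,598.75; ending inventory = $8,792.55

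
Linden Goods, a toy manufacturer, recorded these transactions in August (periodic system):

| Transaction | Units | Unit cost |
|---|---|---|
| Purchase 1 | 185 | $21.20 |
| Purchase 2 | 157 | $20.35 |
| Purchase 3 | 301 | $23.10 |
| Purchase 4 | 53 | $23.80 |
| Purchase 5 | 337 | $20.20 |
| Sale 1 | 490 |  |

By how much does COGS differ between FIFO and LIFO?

FIFO COGS: 185 @ $21.20 + 157 @ $20.35 + 148 @ $23.10 = $10,535.75
LIFO COGS: 337 @ $20.20 + 53 @ $23.80 + 100 @ $23.10 = $10,378.80
Difference = |$10,535.75 − $10,378.80| = $156.95

$156.95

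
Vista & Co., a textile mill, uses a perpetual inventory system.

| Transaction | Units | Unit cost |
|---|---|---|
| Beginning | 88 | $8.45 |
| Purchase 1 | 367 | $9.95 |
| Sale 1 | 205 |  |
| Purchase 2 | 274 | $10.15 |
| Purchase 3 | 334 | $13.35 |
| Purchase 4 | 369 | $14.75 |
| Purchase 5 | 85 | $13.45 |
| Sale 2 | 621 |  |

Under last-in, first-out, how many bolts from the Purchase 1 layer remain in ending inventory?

Sale 1 (205) [LIFO — newest first]: 205 @ $9.95 = $2,039.75
Sale 2 (621) [LIFO — newest first]: 85 @ $13.45 + 369 @ $14.75 + 167 @ $13.35 = $8,815.45
Total COGS = $2,039.75 + $8,815.45 = $10,855.20
Ending inventory: 88 @ $8.45 + 162 @ $9.95 + 274 @ $10.15 + 167 @ $13.35 = $7,366.05
Check: goods available $18,221.25 = COGS $10,855.20 + ending $7,366.05

162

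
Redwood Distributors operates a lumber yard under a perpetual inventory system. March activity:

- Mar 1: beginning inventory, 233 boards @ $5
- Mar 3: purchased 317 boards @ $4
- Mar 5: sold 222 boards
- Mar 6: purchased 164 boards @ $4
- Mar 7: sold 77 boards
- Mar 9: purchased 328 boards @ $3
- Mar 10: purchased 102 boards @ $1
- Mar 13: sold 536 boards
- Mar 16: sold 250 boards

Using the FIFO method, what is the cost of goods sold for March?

COGS = $4,116

Mar 5, 222 sold [FIFO — oldest first]: 222 @ $5 = $1,110
Mar 7, 77 sold [FIFO — oldest first]: 11 @ $5 + 66 @ $4 = $319
Mar 13, 536 sold [FIFO — oldest first]: 251 @ $4 + 164 @ $4 + 121 @ $3 = $2,023
Mar 16, 250 sold [FIFO — oldest first]: 207 @ $3 + 43 @ $1 = $664
Total COGS = $1,110 + $319 + $2,023 + $664 = $4,116
Ending inventory: 59 @ $1 = $59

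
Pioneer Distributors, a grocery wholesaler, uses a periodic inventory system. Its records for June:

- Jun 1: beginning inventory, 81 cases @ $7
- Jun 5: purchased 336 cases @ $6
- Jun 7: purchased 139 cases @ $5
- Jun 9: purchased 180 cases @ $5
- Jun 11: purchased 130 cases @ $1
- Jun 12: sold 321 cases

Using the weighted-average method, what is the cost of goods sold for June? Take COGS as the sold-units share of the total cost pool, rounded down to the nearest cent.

COGS = $1,596.84

Jun 12, sell 321: 321/866 × $4,308.00 → $1,596.84
Ending inventory (cost pool remaining) = $2,711.16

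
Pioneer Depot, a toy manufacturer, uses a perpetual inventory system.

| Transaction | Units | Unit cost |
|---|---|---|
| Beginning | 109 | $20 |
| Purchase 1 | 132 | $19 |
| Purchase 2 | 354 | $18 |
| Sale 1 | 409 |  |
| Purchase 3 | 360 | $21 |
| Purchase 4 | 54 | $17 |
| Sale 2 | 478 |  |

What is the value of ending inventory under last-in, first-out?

Ending inventory = $2,427

Sale 1 (409) [LIFO — newest first]: 354 @ $18 + 55 @ $19 = $7,417
Sale 2 (478) [LIFO — newest first]: 54 @ $17 + 360 @ $21 + 64 @ $19 = $9,694
Total COGS = $7,417 + $9,694 = $17,111
Ending inventory: 109 @ $20 + 13 @ $19 = $2,427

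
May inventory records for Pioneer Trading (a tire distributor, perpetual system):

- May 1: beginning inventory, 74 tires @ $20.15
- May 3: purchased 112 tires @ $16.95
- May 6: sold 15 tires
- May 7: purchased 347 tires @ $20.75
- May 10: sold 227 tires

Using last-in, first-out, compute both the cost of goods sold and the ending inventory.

COGS = $4,964.50; ending inventory = $5,625.25

May 6, 15 sold [LIFO — newest first]: 15 @ $16.95 = $254.25
May 10, 227 sold [LIFO — newest first]: 227 @ $20.75 = $4,710.25
Total COGS = $254.25 + $4,710.25 = $4,964.50
Ending inventory: 74 @ $20.15 + 97 @ $16.95 + 120 @ $20.75 = $5,625.25
Check: goods available $10,589.75 = COGS $4,964.50 + ending $5,625.25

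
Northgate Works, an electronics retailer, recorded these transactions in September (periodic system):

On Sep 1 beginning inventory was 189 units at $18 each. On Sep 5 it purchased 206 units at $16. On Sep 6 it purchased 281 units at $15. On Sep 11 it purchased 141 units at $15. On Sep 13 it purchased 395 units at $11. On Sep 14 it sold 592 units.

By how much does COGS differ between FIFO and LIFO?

$2,353

FIFO COGS: 189 @ $18 + 206 @ $16 + 197 @ $15 = $9,653
LIFO COGS: 395 @ $11 + 141 @ $15 + 56 @ $15 = $7,300
Difference = |$9,653 − $7,300| = $2,353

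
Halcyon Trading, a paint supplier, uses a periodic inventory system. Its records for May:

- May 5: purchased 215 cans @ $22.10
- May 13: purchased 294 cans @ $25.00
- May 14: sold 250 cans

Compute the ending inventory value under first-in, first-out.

Ending inventory = $6,475.00

May 14, 250 sold [FIFO — oldest first]: 215 @ $22.10 + 35 @ $25.00 = $5,626.50
Ending inventory: 259 @ $25.00 = $6,475.00
Check: goods available $12,101.50 = COGS $5,626.50 + ending $6,475.00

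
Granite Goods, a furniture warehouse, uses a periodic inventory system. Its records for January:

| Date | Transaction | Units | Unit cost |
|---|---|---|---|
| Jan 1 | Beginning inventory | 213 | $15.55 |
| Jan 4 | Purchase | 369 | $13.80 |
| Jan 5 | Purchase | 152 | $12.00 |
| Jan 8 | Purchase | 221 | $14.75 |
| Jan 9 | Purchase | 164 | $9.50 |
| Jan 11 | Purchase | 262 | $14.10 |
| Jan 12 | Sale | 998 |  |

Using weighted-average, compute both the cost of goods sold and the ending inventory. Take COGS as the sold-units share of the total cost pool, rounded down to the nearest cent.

COGS = $13,542.95; ending inventory = $5,197.35

Jan 12, sell 998: 998/1381 × $18,740.30 → $13,542.95
Ending inventory (cost pool remaining) = $5,197.35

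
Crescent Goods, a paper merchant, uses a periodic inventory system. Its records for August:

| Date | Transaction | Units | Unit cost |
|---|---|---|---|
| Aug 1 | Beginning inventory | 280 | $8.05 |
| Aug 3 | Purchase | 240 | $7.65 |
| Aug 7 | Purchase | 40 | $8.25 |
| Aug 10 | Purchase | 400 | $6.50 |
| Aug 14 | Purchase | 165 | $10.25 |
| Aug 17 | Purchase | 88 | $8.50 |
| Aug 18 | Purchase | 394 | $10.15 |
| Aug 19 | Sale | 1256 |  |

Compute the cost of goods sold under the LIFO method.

COGS = $10,661.20

Aug 19, 1256 sold [LIFO — newest first]: 394 @ $10.15 + 88 @ $8.50 + 165 @ $10.25 + 400 @ $6.50 + 40 @ $8.25 + 169 @ $7.65 = $10,661.20
Ending inventory: 280 @ $8.05 + 71 @ $7.65 = $2,797.15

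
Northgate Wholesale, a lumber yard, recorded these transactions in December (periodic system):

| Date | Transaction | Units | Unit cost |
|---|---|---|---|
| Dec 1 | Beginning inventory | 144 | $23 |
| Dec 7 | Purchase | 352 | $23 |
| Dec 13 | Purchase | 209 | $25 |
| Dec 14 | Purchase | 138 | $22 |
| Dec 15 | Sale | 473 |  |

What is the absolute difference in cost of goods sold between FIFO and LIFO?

$280

FIFO COGS: 144 @ $23 + 329 @ $23 = $10,879
LIFO COGS: 138 @ $22 + 209 @ $25 + 126 @ $23 = $11,159
Difference = |$10,879 − $11,159| = $280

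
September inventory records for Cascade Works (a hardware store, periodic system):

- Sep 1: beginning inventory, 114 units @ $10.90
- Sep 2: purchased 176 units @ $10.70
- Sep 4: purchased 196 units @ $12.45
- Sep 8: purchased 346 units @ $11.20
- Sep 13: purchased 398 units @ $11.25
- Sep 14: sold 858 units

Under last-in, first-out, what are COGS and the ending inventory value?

Sep 14, 858 sold [LIFO — newest first]: 398 @ $11.25 + 346 @ $11.20 + 114 @ $12.45 = $9,772.00
Ending inventory: 114 @ $10.90 + 176 @ $10.70 + 82 @ $12.45 = $4,146.70

COGS = $9,772.00; ending inventory = $4,146.70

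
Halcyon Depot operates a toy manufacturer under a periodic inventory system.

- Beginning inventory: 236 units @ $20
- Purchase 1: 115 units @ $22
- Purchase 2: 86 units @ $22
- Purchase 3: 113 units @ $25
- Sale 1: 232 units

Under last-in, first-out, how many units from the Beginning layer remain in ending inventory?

236

Sale 1 (232) [LIFO — newest first]: 113 @ $25 + 86 @ $22 + 33 @ $22 = $5,443
Ending inventory: 236 @ $20 + 82 @ $22 = $6,524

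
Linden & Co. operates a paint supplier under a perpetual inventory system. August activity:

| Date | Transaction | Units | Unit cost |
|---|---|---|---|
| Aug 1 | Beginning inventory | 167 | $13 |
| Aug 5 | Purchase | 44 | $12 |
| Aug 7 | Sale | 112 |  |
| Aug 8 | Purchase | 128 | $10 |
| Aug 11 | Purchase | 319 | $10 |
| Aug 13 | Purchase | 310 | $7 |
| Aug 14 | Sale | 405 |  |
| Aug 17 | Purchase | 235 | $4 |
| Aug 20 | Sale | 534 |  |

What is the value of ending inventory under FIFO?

Aug 7, 112 sold [FIFO — oldest first]: 112 @ $13 = $1,456
Aug 14, 405 sold [FIFO — oldest first]: 55 @ $13 + 44 @ $12 + 128 @ $10 + 178 @ $10 = $4,303
Aug 20, 534 sold [FIFO — oldest first]: 141 @ $10 + 310 @ $7 + 83 @ $4 = $3,912
Total COGS = $1,456 + $4,303 + $3,912 = $9,671
Ending inventory: 152 @ $4 = $608
Check: goods available $10,279 = COGS $9,671 + ending $608

Ending inventory = $608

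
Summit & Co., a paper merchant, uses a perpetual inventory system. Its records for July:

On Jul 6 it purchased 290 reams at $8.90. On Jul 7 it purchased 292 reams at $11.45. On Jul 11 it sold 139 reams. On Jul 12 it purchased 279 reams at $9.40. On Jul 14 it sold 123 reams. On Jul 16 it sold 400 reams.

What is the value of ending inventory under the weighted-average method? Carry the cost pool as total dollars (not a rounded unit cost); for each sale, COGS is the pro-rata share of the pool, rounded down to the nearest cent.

Ending inventory = $1,965.77

After Jul 6: 290 on hand, pool $2,581.00 (≈ $8.9000 each)
After Jul 7: 582 on hand, pool $5,924.40 (≈ $10.1794 each)
Jul 11, sell 139: 139/582 × $5,924.40 → $1,414.93
After Jul 12: 722 on hand, pool $7,132.07 (≈ $9.8782 each)
Jul 14, sell 123: 123/722 × $7,132.07 → $1,215.02
Jul 16, sell 400: 400/599 × $5,917.05 → $3,951.28
Total COGS = $1,414.93 + $1,215.02 + $3,951.28 = $6,581.23
Ending inventory (cost pool remaining) = $1,965.77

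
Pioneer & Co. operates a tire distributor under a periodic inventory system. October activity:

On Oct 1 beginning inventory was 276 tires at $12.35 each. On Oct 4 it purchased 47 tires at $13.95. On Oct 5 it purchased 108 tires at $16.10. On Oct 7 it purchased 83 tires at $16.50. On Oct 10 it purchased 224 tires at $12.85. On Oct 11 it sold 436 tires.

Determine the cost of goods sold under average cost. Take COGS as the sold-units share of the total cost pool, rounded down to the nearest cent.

COGS = $5,937.95

Oct 11, sell 436: 436/738 × $10,050.95 → $5,937.95
Ending inventory (cost pool remaining) = $4,113.00
Check: goods available $10,050.95 = COGS $5,937.95 + ending $4,113.00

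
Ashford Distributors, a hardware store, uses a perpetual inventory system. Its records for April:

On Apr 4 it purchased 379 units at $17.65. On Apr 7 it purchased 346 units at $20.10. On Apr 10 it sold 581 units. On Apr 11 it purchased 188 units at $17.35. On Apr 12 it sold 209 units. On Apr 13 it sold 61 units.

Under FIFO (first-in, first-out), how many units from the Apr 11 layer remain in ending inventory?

Apr 10, 581 sold [FIFO — oldest first]: 379 @ $17.65 + 202 @ $20.10 = $10,749.55
Apr 12, 209 sold [FIFO — oldest first]: 144 @ $20.10 + 65 @ $17.35 = $4,022.15
Apr 13, 61 sold [FIFO — oldest first]: 61 @ $17.35 = $1,058.35
Total COGS = $10,749.55 + $4,022.15 + $1,058.35 = $15,830.05
Ending inventory: 62 @ $17.35 = $1,075.70

62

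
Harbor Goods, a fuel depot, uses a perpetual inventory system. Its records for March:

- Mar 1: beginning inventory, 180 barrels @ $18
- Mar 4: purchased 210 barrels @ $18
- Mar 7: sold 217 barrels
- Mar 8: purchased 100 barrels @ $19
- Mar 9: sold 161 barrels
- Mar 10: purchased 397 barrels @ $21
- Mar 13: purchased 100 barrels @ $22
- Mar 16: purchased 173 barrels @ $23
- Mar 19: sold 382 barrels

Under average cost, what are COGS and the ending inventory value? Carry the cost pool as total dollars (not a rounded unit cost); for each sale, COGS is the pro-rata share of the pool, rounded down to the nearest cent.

COGS = $14,958.74; ending inventory = $8,477.26

After Mar 1: 180 on hand, pool $3,240.00 (≈ $18.0000 each)
After Mar 4: 390 on hand, pool $7,020.00 (≈ $18.0000 each)
Mar 7, sell 217: 217/390 × $7,020.00 → $3,906.00
After Mar 8: 273 on hand, pool $5,014.00 (≈ $18.3663 each)
Mar 9, sell 161: 161/273 × $5,014.00 → $2,956.97
After Mar 10: 509 on hand, pool $10,394.03 (≈ $20.4205 each)
After Mar 13: 609 on hand, pool $12,594.03 (≈ $20.6799 each)
After Mar 16: 782 on hand, pool $16,573.03 (≈ $21.1931 each)
Mar 19, sell 382: 382/782 × $16,573.03 → $8,095.77
Total COGS = $3,906.00 + $2,956.97 + $8,095.77 = $14,958.74
Ending inventory (cost pool remaining) = $8,477.26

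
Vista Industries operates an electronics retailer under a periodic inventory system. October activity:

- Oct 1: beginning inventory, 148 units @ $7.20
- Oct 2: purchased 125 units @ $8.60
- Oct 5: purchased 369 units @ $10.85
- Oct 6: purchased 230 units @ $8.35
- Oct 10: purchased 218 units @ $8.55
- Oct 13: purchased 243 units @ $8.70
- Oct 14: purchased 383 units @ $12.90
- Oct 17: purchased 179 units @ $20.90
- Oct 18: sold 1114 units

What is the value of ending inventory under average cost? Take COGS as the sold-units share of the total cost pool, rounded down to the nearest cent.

Ending inventory = $8,541.36

Oct 18, sell 1114: 1114/1895 × $20,724.55 → $12,183.19
Ending inventory (cost pool remaining) = $8,541.36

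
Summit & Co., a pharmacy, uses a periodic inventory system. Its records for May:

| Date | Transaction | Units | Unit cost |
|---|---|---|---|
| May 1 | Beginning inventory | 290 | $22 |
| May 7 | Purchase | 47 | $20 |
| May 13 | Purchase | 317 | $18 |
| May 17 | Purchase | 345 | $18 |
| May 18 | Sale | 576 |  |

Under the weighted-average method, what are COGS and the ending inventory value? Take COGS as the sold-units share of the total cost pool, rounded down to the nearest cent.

May 18, sell 576: 576/999 × $19,236.00 → $11,091.02
Ending inventory (cost pool remaining) = $8,144.98

COGS = $11,091.02; ending inventory = $8,144.98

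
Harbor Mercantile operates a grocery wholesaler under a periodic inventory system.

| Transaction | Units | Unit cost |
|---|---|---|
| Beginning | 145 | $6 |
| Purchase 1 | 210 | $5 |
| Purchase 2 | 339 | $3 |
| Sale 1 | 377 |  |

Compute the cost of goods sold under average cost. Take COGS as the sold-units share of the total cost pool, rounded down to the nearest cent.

Sale 1, sell 377: 377/694 × $2,937.00 → $1,595.45
Ending inventory (cost pool remaining) = $1,341.55

COGS = $1,595.45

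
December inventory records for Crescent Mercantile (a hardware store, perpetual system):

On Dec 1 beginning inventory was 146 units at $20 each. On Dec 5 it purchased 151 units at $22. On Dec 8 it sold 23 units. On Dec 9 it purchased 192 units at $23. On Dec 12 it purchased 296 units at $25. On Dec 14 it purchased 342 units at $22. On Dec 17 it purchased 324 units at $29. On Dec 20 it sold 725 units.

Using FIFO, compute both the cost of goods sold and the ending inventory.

COGS = $17,133; ending inventory = $17,845

Dec 8, 23 sold [FIFO — oldest first]: 23 @ $20 = $460
Dec 20, 725 sold [FIFO — oldest first]: 123 @ $20 + 151 @ $22 + 192 @ $23 + 259 @ $25 = $16,673
Total COGS = $460 + $16,673 = $17,133
Ending inventory: 37 @ $25 + 342 @ $22 + 324 @ $29 = $17,845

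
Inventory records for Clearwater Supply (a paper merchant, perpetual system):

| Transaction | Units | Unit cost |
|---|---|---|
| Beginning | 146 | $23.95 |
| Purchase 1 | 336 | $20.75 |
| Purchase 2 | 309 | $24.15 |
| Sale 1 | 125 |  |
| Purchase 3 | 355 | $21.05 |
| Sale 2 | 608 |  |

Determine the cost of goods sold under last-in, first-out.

COGS = $16,366.85

Sale 1 (125) [LIFO — newest first]: 125 @ $24.15 = $3,018.75
Sale 2 (608) [LIFO — newest first]: 355 @ $21.05 + 184 @ $24.15 + 69 @ $20.75 = $13,348.10
Total COGS = $3,018.75 + $13,348.10 = $16,366.85
Ending inventory: 146 @ $23.95 + 267 @ $20.75 = $9,036.95
Check: goods available $25,403.80 = COGS $16,366.85 + ending $9,036.95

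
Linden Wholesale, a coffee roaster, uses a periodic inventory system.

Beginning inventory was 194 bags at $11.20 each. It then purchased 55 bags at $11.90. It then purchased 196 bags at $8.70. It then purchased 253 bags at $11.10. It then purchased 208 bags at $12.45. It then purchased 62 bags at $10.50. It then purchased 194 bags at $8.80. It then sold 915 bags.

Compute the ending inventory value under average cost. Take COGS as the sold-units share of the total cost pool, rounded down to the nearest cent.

Sale 1, sell 915: 915/1162 × $12,288.60 → $9,676.47
Ending inventory (cost pool remaining) = $2,612.13
Check: goods available $12,288.60 = COGS $9,676.47 + ending $2,612.13

Ending inventory = $2,612.13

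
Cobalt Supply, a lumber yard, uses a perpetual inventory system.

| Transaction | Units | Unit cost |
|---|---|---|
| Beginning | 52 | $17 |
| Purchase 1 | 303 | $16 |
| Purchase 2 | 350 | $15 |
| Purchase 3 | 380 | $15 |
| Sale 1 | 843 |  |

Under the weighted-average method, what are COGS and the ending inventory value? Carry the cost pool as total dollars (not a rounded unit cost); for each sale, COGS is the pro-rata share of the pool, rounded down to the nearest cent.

COGS = $12,961.22; ending inventory = $3,720.78

After Beginning: 52 on hand, pool $884.00 (≈ $17.0000 each)
After Purchase 1: 355 on hand, pool $5,732.00 (≈ $16.1465 each)
After Purchase 2: 705 on hand, pool $10,982.00 (≈ $15.5773 each)
After Purchase 3: 1085 on hand, pool $16,682.00 (≈ $15.3751 each)
Sale 1, sell 843: 843/1085 × $16,682.00 → $12,961.22
Ending inventory (cost pool remaining) = $3,720.78
Check: goods available $16,682.00 = COGS $12,961.22 + ending $3,720.78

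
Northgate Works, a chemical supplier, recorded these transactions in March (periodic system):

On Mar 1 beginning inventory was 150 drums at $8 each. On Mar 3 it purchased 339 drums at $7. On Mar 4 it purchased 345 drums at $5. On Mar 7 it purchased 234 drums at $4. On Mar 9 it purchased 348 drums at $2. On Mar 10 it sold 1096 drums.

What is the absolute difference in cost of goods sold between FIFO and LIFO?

FIFO COGS: 150 @ $8 + 339 @ $7 + 345 @ $5 + 234 @ $4 + 28 @ $2 = $6,290
LIFO COGS: 348 @ $2 + 234 @ $4 + 345 @ $5 + 169 @ $7 = $4,540
Difference = |$6,290 − $4,540| = $1,750

$1,750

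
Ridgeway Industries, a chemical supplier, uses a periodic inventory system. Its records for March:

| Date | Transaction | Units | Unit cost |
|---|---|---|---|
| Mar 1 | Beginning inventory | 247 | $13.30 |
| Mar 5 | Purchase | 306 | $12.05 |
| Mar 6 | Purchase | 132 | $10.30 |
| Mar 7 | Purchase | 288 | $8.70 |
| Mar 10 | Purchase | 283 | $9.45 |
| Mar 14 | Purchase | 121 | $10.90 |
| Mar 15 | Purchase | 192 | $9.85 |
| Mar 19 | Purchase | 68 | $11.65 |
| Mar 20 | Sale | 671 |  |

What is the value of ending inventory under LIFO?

Ending inventory = $10,776.70

Mar 20, 671 sold [LIFO — newest first]: 68 @ $11.65 + 192 @ $9.85 + 121 @ $10.90 + 283 @ $9.45 + 7 @ $8.70 = $6,737.55
Ending inventory: 247 @ $13.30 + 306 @ $12.05 + 132 @ $10.30 + 281 @ $8.70 = $10,776.70
Check: goods available $17,514.25 = COGS $6,737.55 + ending $10,776.70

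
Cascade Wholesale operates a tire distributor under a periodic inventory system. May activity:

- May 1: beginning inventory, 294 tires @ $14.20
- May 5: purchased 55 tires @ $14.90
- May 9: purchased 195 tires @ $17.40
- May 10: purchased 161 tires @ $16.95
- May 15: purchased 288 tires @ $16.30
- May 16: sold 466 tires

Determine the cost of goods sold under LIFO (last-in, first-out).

COGS = $7,719.15

May 16, 466 sold [LIFO — newest first]: 288 @ $16.30 + 161 @ $16.95 + 17 @ $17.40 = $7,719.15
Ending inventory: 294 @ $14.20 + 55 @ $14.90 + 178 @ $17.40 = $8,091.50
Check: goods available $15,810.65 = COGS $7,719.15 + ending $8,091.50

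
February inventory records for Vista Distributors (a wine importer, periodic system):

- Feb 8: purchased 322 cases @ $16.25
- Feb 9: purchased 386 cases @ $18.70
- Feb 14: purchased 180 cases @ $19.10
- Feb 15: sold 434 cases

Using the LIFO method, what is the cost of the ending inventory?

Ending inventory = $7,700.90

Feb 15, 434 sold [LIFO — newest first]: 180 @ $19.10 + 254 @ $18.70 = $8,187.80
Ending inventory: 322 @ $16.25 + 132 @ $18.70 = $7,700.90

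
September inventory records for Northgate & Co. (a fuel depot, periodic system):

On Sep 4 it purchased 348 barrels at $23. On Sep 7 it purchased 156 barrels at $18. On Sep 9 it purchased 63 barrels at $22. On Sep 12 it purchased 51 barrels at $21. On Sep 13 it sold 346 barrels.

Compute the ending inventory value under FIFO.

Ending inventory = $5,311

Sep 13, 346 sold [FIFO — oldest first]: 346 @ $23 = $7,958
Ending inventory: 2 @ $23 + 156 @ $18 + 63 @ $22 + 51 @ $21 = $5,311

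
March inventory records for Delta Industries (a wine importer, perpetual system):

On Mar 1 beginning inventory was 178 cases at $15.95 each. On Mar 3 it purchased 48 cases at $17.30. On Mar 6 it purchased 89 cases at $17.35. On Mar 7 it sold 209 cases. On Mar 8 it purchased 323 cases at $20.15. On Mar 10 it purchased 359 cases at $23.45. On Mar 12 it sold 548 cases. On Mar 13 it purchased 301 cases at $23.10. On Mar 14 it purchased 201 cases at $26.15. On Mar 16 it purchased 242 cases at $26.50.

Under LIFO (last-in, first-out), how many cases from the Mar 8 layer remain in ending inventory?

Mar 7, 209 sold [LIFO — newest first]: 89 @ $17.35 + 48 @ $17.30 + 72 @ $15.95 = $3,522.95
Mar 12, 548 sold [LIFO — newest first]: 359 @ $23.45 + 189 @ $20.15 = $12,226.90
Total COGS = $3,522.95 + $12,226.90 = $15,749.85
Ending inventory: 106 @ $15.95 + 134 @ $20.15 + 301 @ $23.10 + 201 @ $26.15 + 242 @ $26.50 = $23,013.05

134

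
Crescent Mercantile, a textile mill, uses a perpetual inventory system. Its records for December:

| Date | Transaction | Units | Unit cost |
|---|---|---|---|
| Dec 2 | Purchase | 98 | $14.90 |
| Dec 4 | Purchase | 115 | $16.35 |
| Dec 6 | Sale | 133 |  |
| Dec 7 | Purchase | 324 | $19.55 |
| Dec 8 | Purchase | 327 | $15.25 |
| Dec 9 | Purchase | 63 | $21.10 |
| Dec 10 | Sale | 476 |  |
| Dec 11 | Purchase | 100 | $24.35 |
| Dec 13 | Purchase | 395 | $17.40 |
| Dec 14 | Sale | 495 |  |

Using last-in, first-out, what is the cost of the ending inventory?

Dec 6, 133 sold [LIFO — newest first]: 115 @ $16.35 + 18 @ $14.90 = $2,148.45
Dec 10, 476 sold [LIFO — newest first]: 63 @ $21.10 + 327 @ $15.25 + 86 @ $19.55 = $7,997.35
Dec 14, 495 sold [LIFO — newest first]: 395 @ $17.40 + 100 @ $24.35 = $9,308.00
Total COGS = $2,148.45 + $7,997.35 + $9,308.00 = $19,453.80
Ending inventory: 80 @ $14.90 + 238 @ $19.55 = $5,844.90

Ending inventory = $5,844.90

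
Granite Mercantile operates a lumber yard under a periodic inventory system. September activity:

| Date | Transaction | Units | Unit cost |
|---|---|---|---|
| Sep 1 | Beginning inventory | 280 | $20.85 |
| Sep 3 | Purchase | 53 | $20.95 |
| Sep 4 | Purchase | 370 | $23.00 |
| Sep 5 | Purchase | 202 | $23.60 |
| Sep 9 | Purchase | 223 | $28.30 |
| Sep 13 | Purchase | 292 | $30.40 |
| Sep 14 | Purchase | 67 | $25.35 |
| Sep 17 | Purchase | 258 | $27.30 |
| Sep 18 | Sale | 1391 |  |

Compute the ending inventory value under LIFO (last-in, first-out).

Ending inventory = $7,431.35

Sep 18, 1391 sold [LIFO — newest first]: 258 @ $27.30 + 67 @ $25.35 + 292 @ $30.40 + 223 @ $28.30 + 202 @ $23.60 + 349 @ $23.00 = $36,723.75
Ending inventory: 280 @ $20.85 + 53 @ $20.95 + 21 @ $23.00 = $7,431.35
Check: goods available $44,155.10 = COGS $36,723.75 + ending $7,431.35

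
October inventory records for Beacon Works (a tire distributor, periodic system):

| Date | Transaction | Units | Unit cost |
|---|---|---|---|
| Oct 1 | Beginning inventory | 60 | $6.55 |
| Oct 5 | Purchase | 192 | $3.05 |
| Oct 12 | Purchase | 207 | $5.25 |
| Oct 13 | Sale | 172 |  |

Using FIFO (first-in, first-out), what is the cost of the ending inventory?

Ending inventory = $1,330.75

Oct 13, 172 sold [FIFO — oldest first]: 60 @ $6.55 + 112 @ $3.05 = $734.60
Ending inventory: 80 @ $3.05 + 207 @ $5.25 = $1,330.75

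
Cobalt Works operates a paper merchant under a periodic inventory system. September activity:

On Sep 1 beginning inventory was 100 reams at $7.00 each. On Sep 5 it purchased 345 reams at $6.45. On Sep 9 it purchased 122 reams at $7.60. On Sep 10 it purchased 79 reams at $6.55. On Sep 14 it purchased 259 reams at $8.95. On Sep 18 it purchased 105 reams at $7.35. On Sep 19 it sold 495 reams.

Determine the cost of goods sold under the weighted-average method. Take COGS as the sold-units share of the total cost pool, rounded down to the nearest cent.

COGS = $3,655.99

Sep 19, sell 495: 495/1010 × $7,459.70 → $3,655.99
Ending inventory (cost pool remaining) = $3,803.71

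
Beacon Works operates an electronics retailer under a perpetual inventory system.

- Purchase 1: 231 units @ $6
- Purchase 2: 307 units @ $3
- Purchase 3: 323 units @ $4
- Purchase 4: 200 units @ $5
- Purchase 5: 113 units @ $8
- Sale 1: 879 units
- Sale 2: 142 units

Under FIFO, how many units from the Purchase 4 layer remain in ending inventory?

Sale 1 (879) [FIFO — oldest first]: 231 @ $6 + 307 @ $3 + 323 @ $4 + 18 @ $5 = $3,689
Sale 2 (142) [FIFO — oldest first]: 142 @ $5 = $710
Total COGS = $3,689 + $710 = $4,399
Ending inventory: 40 @ $5 + 113 @ $8 = $1,104

40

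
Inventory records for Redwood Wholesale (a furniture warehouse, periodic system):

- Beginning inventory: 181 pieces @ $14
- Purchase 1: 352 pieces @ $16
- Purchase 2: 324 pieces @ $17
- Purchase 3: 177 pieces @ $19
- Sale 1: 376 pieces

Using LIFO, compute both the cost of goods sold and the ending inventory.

COGS = $6,746; ending inventory = $10,291

Sale 1 (376) [LIFO — newest first]: 177 @ $19 + 199 @ $17 = $6,746
Ending inventory: 181 @ $14 + 352 @ $16 + 125 @ $17 = $10,291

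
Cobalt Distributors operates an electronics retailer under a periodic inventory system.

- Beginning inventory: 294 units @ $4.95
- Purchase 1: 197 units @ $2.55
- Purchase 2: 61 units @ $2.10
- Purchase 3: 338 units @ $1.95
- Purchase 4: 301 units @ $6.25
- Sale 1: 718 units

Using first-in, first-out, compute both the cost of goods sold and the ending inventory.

COGS = $2,409.45; ending inventory = $2,216.65

Sale 1 (718) [FIFO — oldest first]: 294 @ $4.95 + 197 @ $2.55 + 61 @ $2.10 + 166 @ $1.95 = $2,409.45
Ending inventory: 172 @ $1.95 + 301 @ $6.25 = $2,216.65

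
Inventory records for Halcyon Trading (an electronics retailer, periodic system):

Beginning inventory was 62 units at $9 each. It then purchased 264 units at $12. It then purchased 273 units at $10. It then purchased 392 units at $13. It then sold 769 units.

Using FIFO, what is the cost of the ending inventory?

Sale 1 (769) [FIFO — oldest first]: 62 @ $9 + 264 @ $12 + 273 @ $10 + 170 @ $13 = $8,666
Ending inventory: 222 @ $13 = $2,886
Check: goods available $11,552 = COGS $8,666 + ending $2,886

Ending inventory = $2,886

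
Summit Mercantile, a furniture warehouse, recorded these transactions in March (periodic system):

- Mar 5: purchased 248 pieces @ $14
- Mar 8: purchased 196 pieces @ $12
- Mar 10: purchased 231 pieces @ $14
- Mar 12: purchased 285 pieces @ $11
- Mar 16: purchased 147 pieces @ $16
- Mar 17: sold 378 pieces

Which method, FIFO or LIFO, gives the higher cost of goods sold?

FIFO COGS: 248 @ $14 + 130 @ $12 = $5,032
LIFO COGS: 147 @ $16 + 231 @ $11 = $4,893

FIFO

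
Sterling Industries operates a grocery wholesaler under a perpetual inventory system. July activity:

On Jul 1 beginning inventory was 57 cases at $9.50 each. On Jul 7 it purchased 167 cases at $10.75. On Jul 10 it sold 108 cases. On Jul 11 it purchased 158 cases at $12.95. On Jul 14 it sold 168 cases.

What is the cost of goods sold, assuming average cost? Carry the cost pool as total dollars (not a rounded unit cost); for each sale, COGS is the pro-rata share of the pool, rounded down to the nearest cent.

After Jul 1: 57 on hand, pool $541.50 (≈ $9.5000 each)
After Jul 7: 224 on hand, pool $2,336.75 (≈ $10.4319 each)
Jul 10, sell 108: 108/224 × $2,336.75 → $1,126.64
After Jul 11: 274 on hand, pool $3,256.21 (≈ $11.8840 each)
Jul 14, sell 168: 168/274 × $3,256.21 → $1,996.50
Total COGS = $1,126.64 + $1,996.50 = $3,123.14
Ending inventory (cost pool remaining) = $1,259.71

COGS = $3,123.14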